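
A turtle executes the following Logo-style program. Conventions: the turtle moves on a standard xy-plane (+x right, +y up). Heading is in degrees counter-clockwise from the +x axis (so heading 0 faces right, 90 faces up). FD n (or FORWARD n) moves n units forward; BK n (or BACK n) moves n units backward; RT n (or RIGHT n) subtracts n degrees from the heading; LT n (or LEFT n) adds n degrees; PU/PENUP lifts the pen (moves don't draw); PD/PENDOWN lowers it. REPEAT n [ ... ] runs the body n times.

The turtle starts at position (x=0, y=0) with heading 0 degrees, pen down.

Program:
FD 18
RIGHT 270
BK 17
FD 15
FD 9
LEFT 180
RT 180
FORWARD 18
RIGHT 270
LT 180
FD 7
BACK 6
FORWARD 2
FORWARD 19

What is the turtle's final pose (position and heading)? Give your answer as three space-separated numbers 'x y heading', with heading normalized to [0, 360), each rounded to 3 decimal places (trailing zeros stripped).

Answer: 40 25 0

Derivation:
Executing turtle program step by step:
Start: pos=(0,0), heading=0, pen down
FD 18: (0,0) -> (18,0) [heading=0, draw]
RT 270: heading 0 -> 90
BK 17: (18,0) -> (18,-17) [heading=90, draw]
FD 15: (18,-17) -> (18,-2) [heading=90, draw]
FD 9: (18,-2) -> (18,7) [heading=90, draw]
LT 180: heading 90 -> 270
RT 180: heading 270 -> 90
FD 18: (18,7) -> (18,25) [heading=90, draw]
RT 270: heading 90 -> 180
LT 180: heading 180 -> 0
FD 7: (18,25) -> (25,25) [heading=0, draw]
BK 6: (25,25) -> (19,25) [heading=0, draw]
FD 2: (19,25) -> (21,25) [heading=0, draw]
FD 19: (21,25) -> (40,25) [heading=0, draw]
Final: pos=(40,25), heading=0, 9 segment(s) drawn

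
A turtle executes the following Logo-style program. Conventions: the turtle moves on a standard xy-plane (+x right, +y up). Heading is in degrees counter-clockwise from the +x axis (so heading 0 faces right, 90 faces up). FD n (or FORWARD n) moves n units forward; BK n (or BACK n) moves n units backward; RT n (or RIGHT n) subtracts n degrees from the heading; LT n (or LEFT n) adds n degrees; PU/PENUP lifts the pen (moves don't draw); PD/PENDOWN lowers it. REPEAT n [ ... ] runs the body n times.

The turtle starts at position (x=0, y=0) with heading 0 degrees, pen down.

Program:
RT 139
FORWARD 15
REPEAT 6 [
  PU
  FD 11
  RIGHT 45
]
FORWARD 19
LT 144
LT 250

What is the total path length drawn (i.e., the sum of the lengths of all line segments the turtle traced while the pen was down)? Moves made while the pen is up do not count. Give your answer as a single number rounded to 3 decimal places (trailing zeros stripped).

Executing turtle program step by step:
Start: pos=(0,0), heading=0, pen down
RT 139: heading 0 -> 221
FD 15: (0,0) -> (-11.321,-9.841) [heading=221, draw]
REPEAT 6 [
  -- iteration 1/6 --
  PU: pen up
  FD 11: (-11.321,-9.841) -> (-19.622,-17.058) [heading=221, move]
  RT 45: heading 221 -> 176
  -- iteration 2/6 --
  PU: pen up
  FD 11: (-19.622,-17.058) -> (-30.596,-16.29) [heading=176, move]
  RT 45: heading 176 -> 131
  -- iteration 3/6 --
  PU: pen up
  FD 11: (-30.596,-16.29) -> (-37.812,-7.988) [heading=131, move]
  RT 45: heading 131 -> 86
  -- iteration 4/6 --
  PU: pen up
  FD 11: (-37.812,-7.988) -> (-37.045,2.985) [heading=86, move]
  RT 45: heading 86 -> 41
  -- iteration 5/6 --
  PU: pen up
  FD 11: (-37.045,2.985) -> (-28.743,10.201) [heading=41, move]
  RT 45: heading 41 -> 356
  -- iteration 6/6 --
  PU: pen up
  FD 11: (-28.743,10.201) -> (-17.77,9.434) [heading=356, move]
  RT 45: heading 356 -> 311
]
FD 19: (-17.77,9.434) -> (-5.305,-4.905) [heading=311, move]
LT 144: heading 311 -> 95
LT 250: heading 95 -> 345
Final: pos=(-5.305,-4.905), heading=345, 1 segment(s) drawn

Segment lengths:
  seg 1: (0,0) -> (-11.321,-9.841), length = 15
Total = 15

Answer: 15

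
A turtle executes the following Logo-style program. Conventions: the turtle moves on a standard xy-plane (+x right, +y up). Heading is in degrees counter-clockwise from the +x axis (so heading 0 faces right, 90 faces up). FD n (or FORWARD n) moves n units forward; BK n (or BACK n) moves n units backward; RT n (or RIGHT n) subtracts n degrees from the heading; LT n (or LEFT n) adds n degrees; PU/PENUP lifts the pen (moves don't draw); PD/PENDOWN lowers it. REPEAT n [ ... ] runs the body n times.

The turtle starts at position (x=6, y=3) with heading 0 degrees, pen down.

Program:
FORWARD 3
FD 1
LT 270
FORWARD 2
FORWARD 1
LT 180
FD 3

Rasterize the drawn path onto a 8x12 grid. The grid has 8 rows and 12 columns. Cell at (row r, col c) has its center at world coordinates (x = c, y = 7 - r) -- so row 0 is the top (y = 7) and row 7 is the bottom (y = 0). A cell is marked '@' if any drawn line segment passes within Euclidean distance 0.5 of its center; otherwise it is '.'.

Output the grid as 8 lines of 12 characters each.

Segment 0: (6,3) -> (9,3)
Segment 1: (9,3) -> (10,3)
Segment 2: (10,3) -> (10,1)
Segment 3: (10,1) -> (10,0)
Segment 4: (10,0) -> (10,3)

Answer: ............
............
............
............
......@@@@@.
..........@.
..........@.
..........@.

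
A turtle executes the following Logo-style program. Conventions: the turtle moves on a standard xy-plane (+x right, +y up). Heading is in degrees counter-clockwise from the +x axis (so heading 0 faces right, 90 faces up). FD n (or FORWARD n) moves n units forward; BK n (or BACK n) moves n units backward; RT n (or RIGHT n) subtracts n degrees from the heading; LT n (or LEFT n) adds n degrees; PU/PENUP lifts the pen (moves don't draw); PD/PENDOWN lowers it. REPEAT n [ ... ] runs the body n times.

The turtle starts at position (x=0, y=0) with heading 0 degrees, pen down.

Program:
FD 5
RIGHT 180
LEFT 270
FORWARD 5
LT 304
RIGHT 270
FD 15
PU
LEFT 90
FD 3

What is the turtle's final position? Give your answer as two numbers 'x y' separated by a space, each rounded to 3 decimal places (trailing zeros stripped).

Answer: -5.875 15.758

Derivation:
Executing turtle program step by step:
Start: pos=(0,0), heading=0, pen down
FD 5: (0,0) -> (5,0) [heading=0, draw]
RT 180: heading 0 -> 180
LT 270: heading 180 -> 90
FD 5: (5,0) -> (5,5) [heading=90, draw]
LT 304: heading 90 -> 34
RT 270: heading 34 -> 124
FD 15: (5,5) -> (-3.388,17.436) [heading=124, draw]
PU: pen up
LT 90: heading 124 -> 214
FD 3: (-3.388,17.436) -> (-5.875,15.758) [heading=214, move]
Final: pos=(-5.875,15.758), heading=214, 3 segment(s) drawn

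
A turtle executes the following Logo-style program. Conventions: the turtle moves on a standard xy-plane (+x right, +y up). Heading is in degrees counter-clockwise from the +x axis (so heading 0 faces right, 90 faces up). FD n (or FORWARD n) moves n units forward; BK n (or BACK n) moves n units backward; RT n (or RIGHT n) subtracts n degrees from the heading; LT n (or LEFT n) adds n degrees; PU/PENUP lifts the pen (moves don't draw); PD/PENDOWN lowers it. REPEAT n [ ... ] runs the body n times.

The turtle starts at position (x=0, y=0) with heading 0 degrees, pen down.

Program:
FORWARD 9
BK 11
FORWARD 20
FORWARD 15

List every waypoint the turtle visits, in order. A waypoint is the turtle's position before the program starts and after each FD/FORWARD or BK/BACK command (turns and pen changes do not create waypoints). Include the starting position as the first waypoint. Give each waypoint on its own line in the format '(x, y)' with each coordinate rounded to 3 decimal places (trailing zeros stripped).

Answer: (0, 0)
(9, 0)
(-2, 0)
(18, 0)
(33, 0)

Derivation:
Executing turtle program step by step:
Start: pos=(0,0), heading=0, pen down
FD 9: (0,0) -> (9,0) [heading=0, draw]
BK 11: (9,0) -> (-2,0) [heading=0, draw]
FD 20: (-2,0) -> (18,0) [heading=0, draw]
FD 15: (18,0) -> (33,0) [heading=0, draw]
Final: pos=(33,0), heading=0, 4 segment(s) drawn
Waypoints (5 total):
(0, 0)
(9, 0)
(-2, 0)
(18, 0)
(33, 0)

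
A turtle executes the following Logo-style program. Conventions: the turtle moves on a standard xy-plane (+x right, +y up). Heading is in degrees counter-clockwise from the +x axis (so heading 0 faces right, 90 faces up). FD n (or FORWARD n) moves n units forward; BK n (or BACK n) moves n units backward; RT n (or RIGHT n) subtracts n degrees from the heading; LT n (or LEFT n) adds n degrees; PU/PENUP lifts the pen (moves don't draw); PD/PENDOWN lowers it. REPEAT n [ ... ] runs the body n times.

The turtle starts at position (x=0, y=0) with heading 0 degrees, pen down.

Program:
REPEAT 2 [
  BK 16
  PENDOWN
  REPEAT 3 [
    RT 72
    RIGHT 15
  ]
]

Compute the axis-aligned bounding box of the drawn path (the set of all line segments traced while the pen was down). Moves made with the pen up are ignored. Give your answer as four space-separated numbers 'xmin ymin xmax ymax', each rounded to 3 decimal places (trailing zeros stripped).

Answer: -16 -15.803 0 0

Derivation:
Executing turtle program step by step:
Start: pos=(0,0), heading=0, pen down
REPEAT 2 [
  -- iteration 1/2 --
  BK 16: (0,0) -> (-16,0) [heading=0, draw]
  PD: pen down
  REPEAT 3 [
    -- iteration 1/3 --
    RT 72: heading 0 -> 288
    RT 15: heading 288 -> 273
    -- iteration 2/3 --
    RT 72: heading 273 -> 201
    RT 15: heading 201 -> 186
    -- iteration 3/3 --
    RT 72: heading 186 -> 114
    RT 15: heading 114 -> 99
  ]
  -- iteration 2/2 --
  BK 16: (-16,0) -> (-13.497,-15.803) [heading=99, draw]
  PD: pen down
  REPEAT 3 [
    -- iteration 1/3 --
    RT 72: heading 99 -> 27
    RT 15: heading 27 -> 12
    -- iteration 2/3 --
    RT 72: heading 12 -> 300
    RT 15: heading 300 -> 285
    -- iteration 3/3 --
    RT 72: heading 285 -> 213
    RT 15: heading 213 -> 198
  ]
]
Final: pos=(-13.497,-15.803), heading=198, 2 segment(s) drawn

Segment endpoints: x in {-16, -13.497, 0}, y in {-15.803, 0}
xmin=-16, ymin=-15.803, xmax=0, ymax=0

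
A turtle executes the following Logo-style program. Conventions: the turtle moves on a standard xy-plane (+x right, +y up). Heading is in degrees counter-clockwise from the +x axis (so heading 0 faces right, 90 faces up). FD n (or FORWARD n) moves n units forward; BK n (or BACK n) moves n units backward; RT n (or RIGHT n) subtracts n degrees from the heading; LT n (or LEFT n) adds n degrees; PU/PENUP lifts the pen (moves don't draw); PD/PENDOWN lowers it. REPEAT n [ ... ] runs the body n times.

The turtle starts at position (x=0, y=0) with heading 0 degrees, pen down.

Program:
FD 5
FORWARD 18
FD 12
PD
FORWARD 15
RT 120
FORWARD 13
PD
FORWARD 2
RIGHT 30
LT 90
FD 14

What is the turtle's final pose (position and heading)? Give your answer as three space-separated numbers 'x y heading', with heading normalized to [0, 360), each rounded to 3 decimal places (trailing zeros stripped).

Executing turtle program step by step:
Start: pos=(0,0), heading=0, pen down
FD 5: (0,0) -> (5,0) [heading=0, draw]
FD 18: (5,0) -> (23,0) [heading=0, draw]
FD 12: (23,0) -> (35,0) [heading=0, draw]
PD: pen down
FD 15: (35,0) -> (50,0) [heading=0, draw]
RT 120: heading 0 -> 240
FD 13: (50,0) -> (43.5,-11.258) [heading=240, draw]
PD: pen down
FD 2: (43.5,-11.258) -> (42.5,-12.99) [heading=240, draw]
RT 30: heading 240 -> 210
LT 90: heading 210 -> 300
FD 14: (42.5,-12.99) -> (49.5,-25.115) [heading=300, draw]
Final: pos=(49.5,-25.115), heading=300, 7 segment(s) drawn

Answer: 49.5 -25.115 300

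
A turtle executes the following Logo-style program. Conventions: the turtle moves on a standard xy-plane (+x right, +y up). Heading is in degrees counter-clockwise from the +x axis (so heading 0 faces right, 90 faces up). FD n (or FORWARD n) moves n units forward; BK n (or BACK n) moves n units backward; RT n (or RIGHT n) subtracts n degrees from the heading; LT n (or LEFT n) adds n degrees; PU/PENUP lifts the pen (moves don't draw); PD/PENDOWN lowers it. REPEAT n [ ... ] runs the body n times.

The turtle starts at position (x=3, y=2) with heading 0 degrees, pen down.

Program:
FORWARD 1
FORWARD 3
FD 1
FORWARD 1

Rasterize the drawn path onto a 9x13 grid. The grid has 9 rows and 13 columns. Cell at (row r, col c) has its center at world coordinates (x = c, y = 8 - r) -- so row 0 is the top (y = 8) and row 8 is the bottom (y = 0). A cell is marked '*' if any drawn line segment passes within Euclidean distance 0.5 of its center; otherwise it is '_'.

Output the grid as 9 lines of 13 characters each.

Segment 0: (3,2) -> (4,2)
Segment 1: (4,2) -> (7,2)
Segment 2: (7,2) -> (8,2)
Segment 3: (8,2) -> (9,2)

Answer: _____________
_____________
_____________
_____________
_____________
_____________
___*******___
_____________
_____________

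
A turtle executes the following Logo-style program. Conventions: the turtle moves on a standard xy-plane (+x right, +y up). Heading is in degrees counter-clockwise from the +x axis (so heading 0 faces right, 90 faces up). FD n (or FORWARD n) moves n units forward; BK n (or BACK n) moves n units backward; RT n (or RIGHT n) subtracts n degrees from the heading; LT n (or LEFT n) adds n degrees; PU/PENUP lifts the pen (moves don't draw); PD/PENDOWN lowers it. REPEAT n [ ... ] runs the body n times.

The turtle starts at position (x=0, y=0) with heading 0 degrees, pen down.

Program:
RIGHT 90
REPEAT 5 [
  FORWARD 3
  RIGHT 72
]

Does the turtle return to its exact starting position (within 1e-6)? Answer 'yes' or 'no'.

Answer: yes

Derivation:
Executing turtle program step by step:
Start: pos=(0,0), heading=0, pen down
RT 90: heading 0 -> 270
REPEAT 5 [
  -- iteration 1/5 --
  FD 3: (0,0) -> (0,-3) [heading=270, draw]
  RT 72: heading 270 -> 198
  -- iteration 2/5 --
  FD 3: (0,-3) -> (-2.853,-3.927) [heading=198, draw]
  RT 72: heading 198 -> 126
  -- iteration 3/5 --
  FD 3: (-2.853,-3.927) -> (-4.617,-1.5) [heading=126, draw]
  RT 72: heading 126 -> 54
  -- iteration 4/5 --
  FD 3: (-4.617,-1.5) -> (-2.853,0.927) [heading=54, draw]
  RT 72: heading 54 -> 342
  -- iteration 5/5 --
  FD 3: (-2.853,0.927) -> (0,0) [heading=342, draw]
  RT 72: heading 342 -> 270
]
Final: pos=(0,0), heading=270, 5 segment(s) drawn

Start position: (0, 0)
Final position: (0, 0)
Distance = 0; < 1e-6 -> CLOSED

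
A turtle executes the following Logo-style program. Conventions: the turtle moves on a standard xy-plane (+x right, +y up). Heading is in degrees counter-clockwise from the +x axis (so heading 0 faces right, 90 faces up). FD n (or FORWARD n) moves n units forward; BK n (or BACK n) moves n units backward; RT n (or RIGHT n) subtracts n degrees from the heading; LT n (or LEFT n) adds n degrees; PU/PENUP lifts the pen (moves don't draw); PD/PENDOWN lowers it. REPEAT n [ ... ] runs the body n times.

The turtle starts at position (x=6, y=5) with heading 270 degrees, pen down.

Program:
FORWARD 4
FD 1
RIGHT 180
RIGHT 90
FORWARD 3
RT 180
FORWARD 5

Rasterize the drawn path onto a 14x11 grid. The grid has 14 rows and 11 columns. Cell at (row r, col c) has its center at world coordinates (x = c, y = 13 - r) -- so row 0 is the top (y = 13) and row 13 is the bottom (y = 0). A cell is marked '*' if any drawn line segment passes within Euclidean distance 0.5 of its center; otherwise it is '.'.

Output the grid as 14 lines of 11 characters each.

Answer: ...........
...........
...........
...........
...........
...........
...........
...........
......*....
......*....
......*....
......*....
......*....
....******.

Derivation:
Segment 0: (6,5) -> (6,1)
Segment 1: (6,1) -> (6,0)
Segment 2: (6,0) -> (9,0)
Segment 3: (9,0) -> (4,-0)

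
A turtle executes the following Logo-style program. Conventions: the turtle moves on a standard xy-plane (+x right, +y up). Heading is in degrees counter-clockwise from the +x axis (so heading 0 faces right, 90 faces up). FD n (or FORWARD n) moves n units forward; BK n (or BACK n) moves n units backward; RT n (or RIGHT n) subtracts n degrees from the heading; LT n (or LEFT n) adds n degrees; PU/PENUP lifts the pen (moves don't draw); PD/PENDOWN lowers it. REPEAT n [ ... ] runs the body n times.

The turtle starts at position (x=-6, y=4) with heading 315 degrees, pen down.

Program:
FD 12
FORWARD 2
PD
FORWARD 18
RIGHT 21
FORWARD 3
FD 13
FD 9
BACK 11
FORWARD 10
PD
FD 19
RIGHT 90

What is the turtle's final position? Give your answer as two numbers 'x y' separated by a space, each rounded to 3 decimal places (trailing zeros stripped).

Answer: 34.117 -57.91

Derivation:
Executing turtle program step by step:
Start: pos=(-6,4), heading=315, pen down
FD 12: (-6,4) -> (2.485,-4.485) [heading=315, draw]
FD 2: (2.485,-4.485) -> (3.899,-5.899) [heading=315, draw]
PD: pen down
FD 18: (3.899,-5.899) -> (16.627,-18.627) [heading=315, draw]
RT 21: heading 315 -> 294
FD 3: (16.627,-18.627) -> (17.848,-21.368) [heading=294, draw]
FD 13: (17.848,-21.368) -> (23.135,-33.244) [heading=294, draw]
FD 9: (23.135,-33.244) -> (26.796,-41.466) [heading=294, draw]
BK 11: (26.796,-41.466) -> (22.322,-31.417) [heading=294, draw]
FD 10: (22.322,-31.417) -> (26.389,-40.553) [heading=294, draw]
PD: pen down
FD 19: (26.389,-40.553) -> (34.117,-57.91) [heading=294, draw]
RT 90: heading 294 -> 204
Final: pos=(34.117,-57.91), heading=204, 9 segment(s) drawn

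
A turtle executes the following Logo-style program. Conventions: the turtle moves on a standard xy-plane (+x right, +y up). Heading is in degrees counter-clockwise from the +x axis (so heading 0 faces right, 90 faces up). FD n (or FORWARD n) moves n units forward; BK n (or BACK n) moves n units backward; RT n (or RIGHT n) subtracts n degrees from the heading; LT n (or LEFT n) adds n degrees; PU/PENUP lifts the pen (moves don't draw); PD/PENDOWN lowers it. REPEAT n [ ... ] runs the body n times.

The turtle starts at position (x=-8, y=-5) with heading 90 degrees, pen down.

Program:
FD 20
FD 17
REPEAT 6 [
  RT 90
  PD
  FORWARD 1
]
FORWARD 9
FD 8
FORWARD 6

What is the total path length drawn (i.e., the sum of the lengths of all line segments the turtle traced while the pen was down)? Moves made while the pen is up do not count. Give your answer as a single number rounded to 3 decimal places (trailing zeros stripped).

Answer: 66

Derivation:
Executing turtle program step by step:
Start: pos=(-8,-5), heading=90, pen down
FD 20: (-8,-5) -> (-8,15) [heading=90, draw]
FD 17: (-8,15) -> (-8,32) [heading=90, draw]
REPEAT 6 [
  -- iteration 1/6 --
  RT 90: heading 90 -> 0
  PD: pen down
  FD 1: (-8,32) -> (-7,32) [heading=0, draw]
  -- iteration 2/6 --
  RT 90: heading 0 -> 270
  PD: pen down
  FD 1: (-7,32) -> (-7,31) [heading=270, draw]
  -- iteration 3/6 --
  RT 90: heading 270 -> 180
  PD: pen down
  FD 1: (-7,31) -> (-8,31) [heading=180, draw]
  -- iteration 4/6 --
  RT 90: heading 180 -> 90
  PD: pen down
  FD 1: (-8,31) -> (-8,32) [heading=90, draw]
  -- iteration 5/6 --
  RT 90: heading 90 -> 0
  PD: pen down
  FD 1: (-8,32) -> (-7,32) [heading=0, draw]
  -- iteration 6/6 --
  RT 90: heading 0 -> 270
  PD: pen down
  FD 1: (-7,32) -> (-7,31) [heading=270, draw]
]
FD 9: (-7,31) -> (-7,22) [heading=270, draw]
FD 8: (-7,22) -> (-7,14) [heading=270, draw]
FD 6: (-7,14) -> (-7,8) [heading=270, draw]
Final: pos=(-7,8), heading=270, 11 segment(s) drawn

Segment lengths:
  seg 1: (-8,-5) -> (-8,15), length = 20
  seg 2: (-8,15) -> (-8,32), length = 17
  seg 3: (-8,32) -> (-7,32), length = 1
  seg 4: (-7,32) -> (-7,31), length = 1
  seg 5: (-7,31) -> (-8,31), length = 1
  seg 6: (-8,31) -> (-8,32), length = 1
  seg 7: (-8,32) -> (-7,32), length = 1
  seg 8: (-7,32) -> (-7,31), length = 1
  seg 9: (-7,31) -> (-7,22), length = 9
  seg 10: (-7,22) -> (-7,14), length = 8
  seg 11: (-7,14) -> (-7,8), length = 6
Total = 66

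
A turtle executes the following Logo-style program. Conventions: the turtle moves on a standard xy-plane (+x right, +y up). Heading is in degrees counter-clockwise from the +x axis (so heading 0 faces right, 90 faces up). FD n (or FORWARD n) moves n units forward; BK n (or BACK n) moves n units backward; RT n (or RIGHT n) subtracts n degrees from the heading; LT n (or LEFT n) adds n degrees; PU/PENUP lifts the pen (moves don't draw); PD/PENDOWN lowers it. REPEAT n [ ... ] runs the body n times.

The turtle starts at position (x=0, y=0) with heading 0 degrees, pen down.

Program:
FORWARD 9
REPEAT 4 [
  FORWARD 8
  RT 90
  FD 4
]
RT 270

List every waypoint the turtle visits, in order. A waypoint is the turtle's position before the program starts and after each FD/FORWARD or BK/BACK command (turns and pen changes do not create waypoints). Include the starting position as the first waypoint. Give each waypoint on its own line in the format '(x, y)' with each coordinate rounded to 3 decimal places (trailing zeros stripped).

Executing turtle program step by step:
Start: pos=(0,0), heading=0, pen down
FD 9: (0,0) -> (9,0) [heading=0, draw]
REPEAT 4 [
  -- iteration 1/4 --
  FD 8: (9,0) -> (17,0) [heading=0, draw]
  RT 90: heading 0 -> 270
  FD 4: (17,0) -> (17,-4) [heading=270, draw]
  -- iteration 2/4 --
  FD 8: (17,-4) -> (17,-12) [heading=270, draw]
  RT 90: heading 270 -> 180
  FD 4: (17,-12) -> (13,-12) [heading=180, draw]
  -- iteration 3/4 --
  FD 8: (13,-12) -> (5,-12) [heading=180, draw]
  RT 90: heading 180 -> 90
  FD 4: (5,-12) -> (5,-8) [heading=90, draw]
  -- iteration 4/4 --
  FD 8: (5,-8) -> (5,0) [heading=90, draw]
  RT 90: heading 90 -> 0
  FD 4: (5,0) -> (9,0) [heading=0, draw]
]
RT 270: heading 0 -> 90
Final: pos=(9,0), heading=90, 9 segment(s) drawn
Waypoints (10 total):
(0, 0)
(9, 0)
(17, 0)
(17, -4)
(17, -12)
(13, -12)
(5, -12)
(5, -8)
(5, 0)
(9, 0)

Answer: (0, 0)
(9, 0)
(17, 0)
(17, -4)
(17, -12)
(13, -12)
(5, -12)
(5, -8)
(5, 0)
(9, 0)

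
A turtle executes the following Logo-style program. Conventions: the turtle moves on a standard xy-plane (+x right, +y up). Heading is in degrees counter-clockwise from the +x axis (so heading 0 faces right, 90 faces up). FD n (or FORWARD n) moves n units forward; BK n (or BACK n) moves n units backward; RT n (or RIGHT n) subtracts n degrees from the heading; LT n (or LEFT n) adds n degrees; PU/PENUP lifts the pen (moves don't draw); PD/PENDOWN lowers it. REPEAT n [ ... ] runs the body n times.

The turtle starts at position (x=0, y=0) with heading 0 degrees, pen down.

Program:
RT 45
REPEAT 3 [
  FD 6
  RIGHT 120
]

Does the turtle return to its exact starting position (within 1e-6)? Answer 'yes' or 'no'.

Answer: yes

Derivation:
Executing turtle program step by step:
Start: pos=(0,0), heading=0, pen down
RT 45: heading 0 -> 315
REPEAT 3 [
  -- iteration 1/3 --
  FD 6: (0,0) -> (4.243,-4.243) [heading=315, draw]
  RT 120: heading 315 -> 195
  -- iteration 2/3 --
  FD 6: (4.243,-4.243) -> (-1.553,-5.796) [heading=195, draw]
  RT 120: heading 195 -> 75
  -- iteration 3/3 --
  FD 6: (-1.553,-5.796) -> (0,0) [heading=75, draw]
  RT 120: heading 75 -> 315
]
Final: pos=(0,0), heading=315, 3 segment(s) drawn

Start position: (0, 0)
Final position: (0, 0)
Distance = 0; < 1e-6 -> CLOSED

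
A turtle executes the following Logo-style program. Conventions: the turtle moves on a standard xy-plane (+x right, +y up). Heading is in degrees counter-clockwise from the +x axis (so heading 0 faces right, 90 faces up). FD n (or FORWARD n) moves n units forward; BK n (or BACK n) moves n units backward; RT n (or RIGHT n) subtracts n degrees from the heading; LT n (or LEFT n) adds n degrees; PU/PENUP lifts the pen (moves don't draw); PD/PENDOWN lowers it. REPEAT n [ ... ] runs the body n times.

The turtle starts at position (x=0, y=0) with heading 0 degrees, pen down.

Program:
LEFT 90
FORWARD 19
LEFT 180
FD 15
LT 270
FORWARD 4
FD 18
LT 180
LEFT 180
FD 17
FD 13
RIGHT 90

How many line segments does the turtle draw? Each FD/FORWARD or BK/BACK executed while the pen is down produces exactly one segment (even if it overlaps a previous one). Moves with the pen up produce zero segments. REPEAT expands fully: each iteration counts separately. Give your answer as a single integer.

Answer: 6

Derivation:
Executing turtle program step by step:
Start: pos=(0,0), heading=0, pen down
LT 90: heading 0 -> 90
FD 19: (0,0) -> (0,19) [heading=90, draw]
LT 180: heading 90 -> 270
FD 15: (0,19) -> (0,4) [heading=270, draw]
LT 270: heading 270 -> 180
FD 4: (0,4) -> (-4,4) [heading=180, draw]
FD 18: (-4,4) -> (-22,4) [heading=180, draw]
LT 180: heading 180 -> 0
LT 180: heading 0 -> 180
FD 17: (-22,4) -> (-39,4) [heading=180, draw]
FD 13: (-39,4) -> (-52,4) [heading=180, draw]
RT 90: heading 180 -> 90
Final: pos=(-52,4), heading=90, 6 segment(s) drawn
Segments drawn: 6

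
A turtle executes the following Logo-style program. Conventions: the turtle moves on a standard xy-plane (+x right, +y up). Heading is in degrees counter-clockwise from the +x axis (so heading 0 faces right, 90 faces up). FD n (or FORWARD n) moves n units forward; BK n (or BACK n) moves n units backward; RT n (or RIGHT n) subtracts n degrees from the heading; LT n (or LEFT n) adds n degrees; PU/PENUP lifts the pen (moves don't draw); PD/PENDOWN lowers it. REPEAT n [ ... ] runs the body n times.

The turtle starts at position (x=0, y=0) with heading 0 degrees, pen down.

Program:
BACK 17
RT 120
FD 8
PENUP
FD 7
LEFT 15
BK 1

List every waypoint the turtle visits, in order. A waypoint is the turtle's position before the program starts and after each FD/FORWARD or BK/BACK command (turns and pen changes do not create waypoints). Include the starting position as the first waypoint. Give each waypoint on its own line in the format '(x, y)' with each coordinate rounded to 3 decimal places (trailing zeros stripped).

Answer: (0, 0)
(-17, 0)
(-21, -6.928)
(-24.5, -12.99)
(-24.241, -12.024)

Derivation:
Executing turtle program step by step:
Start: pos=(0,0), heading=0, pen down
BK 17: (0,0) -> (-17,0) [heading=0, draw]
RT 120: heading 0 -> 240
FD 8: (-17,0) -> (-21,-6.928) [heading=240, draw]
PU: pen up
FD 7: (-21,-6.928) -> (-24.5,-12.99) [heading=240, move]
LT 15: heading 240 -> 255
BK 1: (-24.5,-12.99) -> (-24.241,-12.024) [heading=255, move]
Final: pos=(-24.241,-12.024), heading=255, 2 segment(s) drawn
Waypoints (5 total):
(0, 0)
(-17, 0)
(-21, -6.928)
(-24.5, -12.99)
(-24.241, -12.024)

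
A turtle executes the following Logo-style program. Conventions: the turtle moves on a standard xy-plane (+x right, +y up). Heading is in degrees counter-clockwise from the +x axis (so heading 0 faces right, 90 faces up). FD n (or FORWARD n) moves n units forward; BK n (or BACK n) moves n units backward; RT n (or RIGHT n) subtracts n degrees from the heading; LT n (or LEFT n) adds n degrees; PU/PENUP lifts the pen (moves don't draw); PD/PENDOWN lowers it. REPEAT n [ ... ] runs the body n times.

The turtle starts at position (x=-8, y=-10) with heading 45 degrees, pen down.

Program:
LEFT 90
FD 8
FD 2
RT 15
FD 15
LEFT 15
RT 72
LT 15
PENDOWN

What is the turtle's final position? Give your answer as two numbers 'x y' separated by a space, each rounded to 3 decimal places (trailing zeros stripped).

Answer: -22.571 10.061

Derivation:
Executing turtle program step by step:
Start: pos=(-8,-10), heading=45, pen down
LT 90: heading 45 -> 135
FD 8: (-8,-10) -> (-13.657,-4.343) [heading=135, draw]
FD 2: (-13.657,-4.343) -> (-15.071,-2.929) [heading=135, draw]
RT 15: heading 135 -> 120
FD 15: (-15.071,-2.929) -> (-22.571,10.061) [heading=120, draw]
LT 15: heading 120 -> 135
RT 72: heading 135 -> 63
LT 15: heading 63 -> 78
PD: pen down
Final: pos=(-22.571,10.061), heading=78, 3 segment(s) drawn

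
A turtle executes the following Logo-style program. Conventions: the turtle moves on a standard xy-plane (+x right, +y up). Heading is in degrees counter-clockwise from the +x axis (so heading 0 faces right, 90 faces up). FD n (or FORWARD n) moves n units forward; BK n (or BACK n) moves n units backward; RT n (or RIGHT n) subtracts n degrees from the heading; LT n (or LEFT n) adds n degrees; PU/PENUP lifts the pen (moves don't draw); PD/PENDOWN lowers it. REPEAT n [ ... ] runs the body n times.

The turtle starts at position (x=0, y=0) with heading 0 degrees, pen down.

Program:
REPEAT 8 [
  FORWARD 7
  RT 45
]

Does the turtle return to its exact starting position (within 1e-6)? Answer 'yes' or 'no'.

Answer: yes

Derivation:
Executing turtle program step by step:
Start: pos=(0,0), heading=0, pen down
REPEAT 8 [
  -- iteration 1/8 --
  FD 7: (0,0) -> (7,0) [heading=0, draw]
  RT 45: heading 0 -> 315
  -- iteration 2/8 --
  FD 7: (7,0) -> (11.95,-4.95) [heading=315, draw]
  RT 45: heading 315 -> 270
  -- iteration 3/8 --
  FD 7: (11.95,-4.95) -> (11.95,-11.95) [heading=270, draw]
  RT 45: heading 270 -> 225
  -- iteration 4/8 --
  FD 7: (11.95,-11.95) -> (7,-16.899) [heading=225, draw]
  RT 45: heading 225 -> 180
  -- iteration 5/8 --
  FD 7: (7,-16.899) -> (0,-16.899) [heading=180, draw]
  RT 45: heading 180 -> 135
  -- iteration 6/8 --
  FD 7: (0,-16.899) -> (-4.95,-11.95) [heading=135, draw]
  RT 45: heading 135 -> 90
  -- iteration 7/8 --
  FD 7: (-4.95,-11.95) -> (-4.95,-4.95) [heading=90, draw]
  RT 45: heading 90 -> 45
  -- iteration 8/8 --
  FD 7: (-4.95,-4.95) -> (0,0) [heading=45, draw]
  RT 45: heading 45 -> 0
]
Final: pos=(0,0), heading=0, 8 segment(s) drawn

Start position: (0, 0)
Final position: (0, 0)
Distance = 0; < 1e-6 -> CLOSED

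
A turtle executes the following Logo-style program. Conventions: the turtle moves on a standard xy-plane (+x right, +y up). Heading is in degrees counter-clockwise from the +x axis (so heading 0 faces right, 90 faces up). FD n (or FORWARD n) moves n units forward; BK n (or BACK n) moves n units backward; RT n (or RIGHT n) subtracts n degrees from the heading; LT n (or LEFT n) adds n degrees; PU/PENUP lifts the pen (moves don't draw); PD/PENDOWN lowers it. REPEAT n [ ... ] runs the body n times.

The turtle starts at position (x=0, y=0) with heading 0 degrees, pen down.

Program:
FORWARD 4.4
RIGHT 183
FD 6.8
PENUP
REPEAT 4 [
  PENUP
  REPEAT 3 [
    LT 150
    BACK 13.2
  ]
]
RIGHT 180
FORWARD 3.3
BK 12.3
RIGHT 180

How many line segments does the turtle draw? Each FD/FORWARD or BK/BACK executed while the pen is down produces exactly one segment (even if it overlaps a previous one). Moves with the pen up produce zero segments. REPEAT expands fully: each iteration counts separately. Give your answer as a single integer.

Executing turtle program step by step:
Start: pos=(0,0), heading=0, pen down
FD 4.4: (0,0) -> (4.4,0) [heading=0, draw]
RT 183: heading 0 -> 177
FD 6.8: (4.4,0) -> (-2.391,0.356) [heading=177, draw]
PU: pen up
REPEAT 4 [
  -- iteration 1/4 --
  PU: pen up
  REPEAT 3 [
    -- iteration 1/3 --
    LT 150: heading 177 -> 327
    BK 13.2: (-2.391,0.356) -> (-13.461,7.545) [heading=327, move]
    -- iteration 2/3 --
    LT 150: heading 327 -> 117
    BK 13.2: (-13.461,7.545) -> (-7.468,-4.216) [heading=117, move]
    -- iteration 3/3 --
    LT 150: heading 117 -> 267
    BK 13.2: (-7.468,-4.216) -> (-6.778,8.966) [heading=267, move]
  ]
  -- iteration 2/4 --
  PU: pen up
  REPEAT 3 [
    -- iteration 1/3 --
    LT 150: heading 267 -> 57
    BK 13.2: (-6.778,8.966) -> (-13.967,-2.105) [heading=57, move]
    -- iteration 2/3 --
    LT 150: heading 57 -> 207
    BK 13.2: (-13.967,-2.105) -> (-2.206,3.888) [heading=207, move]
    -- iteration 3/3 --
    LT 150: heading 207 -> 357
    BK 13.2: (-2.206,3.888) -> (-15.387,4.579) [heading=357, move]
  ]
  -- iteration 3/4 --
  PU: pen up
  REPEAT 3 [
    -- iteration 1/3 --
    LT 150: heading 357 -> 147
    BK 13.2: (-15.387,4.579) -> (-4.317,-2.61) [heading=147, move]
    -- iteration 2/3 --
    LT 150: heading 147 -> 297
    BK 13.2: (-4.317,-2.61) -> (-10.31,9.151) [heading=297, move]
    -- iteration 3/3 --
    LT 150: heading 297 -> 87
    BK 13.2: (-10.31,9.151) -> (-11.001,-4.031) [heading=87, move]
  ]
  -- iteration 4/4 --
  PU: pen up
  REPEAT 3 [
    -- iteration 1/3 --
    LT 150: heading 87 -> 237
    BK 13.2: (-11.001,-4.031) -> (-3.811,7.039) [heading=237, move]
    -- iteration 2/3 --
    LT 150: heading 237 -> 27
    BK 13.2: (-3.811,7.039) -> (-15.573,1.047) [heading=27, move]
    -- iteration 3/3 --
    LT 150: heading 27 -> 177
    BK 13.2: (-15.573,1.047) -> (-2.391,0.356) [heading=177, move]
  ]
]
RT 180: heading 177 -> 357
FD 3.3: (-2.391,0.356) -> (0.905,0.183) [heading=357, move]
BK 12.3: (0.905,0.183) -> (-11.378,0.827) [heading=357, move]
RT 180: heading 357 -> 177
Final: pos=(-11.378,0.827), heading=177, 2 segment(s) drawn
Segments drawn: 2

Answer: 2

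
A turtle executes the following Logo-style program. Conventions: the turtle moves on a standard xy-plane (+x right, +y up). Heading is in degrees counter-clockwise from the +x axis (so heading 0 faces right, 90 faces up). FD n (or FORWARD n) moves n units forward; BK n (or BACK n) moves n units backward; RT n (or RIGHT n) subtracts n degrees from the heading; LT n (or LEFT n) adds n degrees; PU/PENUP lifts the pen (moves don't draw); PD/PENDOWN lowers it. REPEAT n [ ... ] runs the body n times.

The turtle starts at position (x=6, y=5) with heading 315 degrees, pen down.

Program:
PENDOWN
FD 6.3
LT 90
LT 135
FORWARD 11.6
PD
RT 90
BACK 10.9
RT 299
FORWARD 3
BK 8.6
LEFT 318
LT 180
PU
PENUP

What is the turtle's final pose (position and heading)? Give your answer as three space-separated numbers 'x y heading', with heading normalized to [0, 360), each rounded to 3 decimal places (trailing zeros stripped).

Executing turtle program step by step:
Start: pos=(6,5), heading=315, pen down
PD: pen down
FD 6.3: (6,5) -> (10.455,0.545) [heading=315, draw]
LT 90: heading 315 -> 45
LT 135: heading 45 -> 180
FD 11.6: (10.455,0.545) -> (-1.145,0.545) [heading=180, draw]
PD: pen down
RT 90: heading 180 -> 90
BK 10.9: (-1.145,0.545) -> (-1.145,-10.355) [heading=90, draw]
RT 299: heading 90 -> 151
FD 3: (-1.145,-10.355) -> (-3.769,-8.9) [heading=151, draw]
BK 8.6: (-3.769,-8.9) -> (3.753,-13.07) [heading=151, draw]
LT 318: heading 151 -> 109
LT 180: heading 109 -> 289
PU: pen up
PU: pen up
Final: pos=(3.753,-13.07), heading=289, 5 segment(s) drawn

Answer: 3.753 -13.07 289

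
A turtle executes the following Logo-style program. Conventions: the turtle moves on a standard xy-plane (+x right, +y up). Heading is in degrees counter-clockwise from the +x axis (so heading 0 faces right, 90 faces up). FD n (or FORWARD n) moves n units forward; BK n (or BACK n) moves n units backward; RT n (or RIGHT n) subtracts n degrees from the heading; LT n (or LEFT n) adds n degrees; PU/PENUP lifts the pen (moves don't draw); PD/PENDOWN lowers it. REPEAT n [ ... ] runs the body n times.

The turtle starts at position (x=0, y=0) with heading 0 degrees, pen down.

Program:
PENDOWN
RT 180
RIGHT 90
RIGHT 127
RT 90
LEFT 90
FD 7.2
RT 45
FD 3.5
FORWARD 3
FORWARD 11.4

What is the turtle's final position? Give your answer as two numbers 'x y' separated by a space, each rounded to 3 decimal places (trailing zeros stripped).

Executing turtle program step by step:
Start: pos=(0,0), heading=0, pen down
PD: pen down
RT 180: heading 0 -> 180
RT 90: heading 180 -> 90
RT 127: heading 90 -> 323
RT 90: heading 323 -> 233
LT 90: heading 233 -> 323
FD 7.2: (0,0) -> (5.75,-4.333) [heading=323, draw]
RT 45: heading 323 -> 278
FD 3.5: (5.75,-4.333) -> (6.237,-7.799) [heading=278, draw]
FD 3: (6.237,-7.799) -> (6.655,-10.77) [heading=278, draw]
FD 11.4: (6.655,-10.77) -> (8.241,-22.059) [heading=278, draw]
Final: pos=(8.241,-22.059), heading=278, 4 segment(s) drawn

Answer: 8.241 -22.059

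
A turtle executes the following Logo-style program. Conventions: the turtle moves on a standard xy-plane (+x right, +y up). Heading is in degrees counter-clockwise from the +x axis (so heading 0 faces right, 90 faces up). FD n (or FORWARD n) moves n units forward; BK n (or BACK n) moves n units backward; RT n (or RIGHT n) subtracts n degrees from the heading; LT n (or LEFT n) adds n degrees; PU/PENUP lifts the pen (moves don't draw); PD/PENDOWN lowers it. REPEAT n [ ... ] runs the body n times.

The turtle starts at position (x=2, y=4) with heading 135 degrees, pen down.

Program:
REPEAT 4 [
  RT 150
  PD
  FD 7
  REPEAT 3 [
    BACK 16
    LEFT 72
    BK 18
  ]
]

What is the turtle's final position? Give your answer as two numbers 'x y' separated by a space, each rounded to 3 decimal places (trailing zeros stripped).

Answer: 61.86 28.664

Derivation:
Executing turtle program step by step:
Start: pos=(2,4), heading=135, pen down
REPEAT 4 [
  -- iteration 1/4 --
  RT 150: heading 135 -> 345
  PD: pen down
  FD 7: (2,4) -> (8.761,2.188) [heading=345, draw]
  REPEAT 3 [
    -- iteration 1/3 --
    BK 16: (8.761,2.188) -> (-6.693,6.329) [heading=345, draw]
    LT 72: heading 345 -> 57
    BK 18: (-6.693,6.329) -> (-16.497,-8.767) [heading=57, draw]
    -- iteration 2/3 --
    BK 16: (-16.497,-8.767) -> (-25.211,-22.185) [heading=57, draw]
    LT 72: heading 57 -> 129
    BK 18: (-25.211,-22.185) -> (-13.883,-36.174) [heading=129, draw]
    -- iteration 3/3 --
    BK 16: (-13.883,-36.174) -> (-3.814,-48.608) [heading=129, draw]
    LT 72: heading 129 -> 201
    BK 18: (-3.814,-48.608) -> (12.99,-42.158) [heading=201, draw]
  ]
  -- iteration 2/4 --
  RT 150: heading 201 -> 51
  PD: pen down
  FD 7: (12.99,-42.158) -> (17.396,-36.718) [heading=51, draw]
  REPEAT 3 [
    -- iteration 1/3 --
    BK 16: (17.396,-36.718) -> (7.326,-49.152) [heading=51, draw]
    LT 72: heading 51 -> 123
    BK 18: (7.326,-49.152) -> (17.13,-64.248) [heading=123, draw]
    -- iteration 2/3 --
    BK 16: (17.13,-64.248) -> (25.844,-77.667) [heading=123, draw]
    LT 72: heading 123 -> 195
    BK 18: (25.844,-77.667) -> (43.231,-73.008) [heading=195, draw]
    -- iteration 3/3 --
    BK 16: (43.231,-73.008) -> (58.686,-68.867) [heading=195, draw]
    LT 72: heading 195 -> 267
    BK 18: (58.686,-68.867) -> (59.628,-50.892) [heading=267, draw]
  ]
  -- iteration 3/4 --
  RT 150: heading 267 -> 117
  PD: pen down
  FD 7: (59.628,-50.892) -> (56.45,-44.655) [heading=117, draw]
  REPEAT 3 [
    -- iteration 1/3 --
    BK 16: (56.45,-44.655) -> (63.714,-58.911) [heading=117, draw]
    LT 72: heading 117 -> 189
    BK 18: (63.714,-58.911) -> (81.492,-56.095) [heading=189, draw]
    -- iteration 2/3 --
    BK 16: (81.492,-56.095) -> (97.295,-53.592) [heading=189, draw]
    LT 72: heading 189 -> 261
    BK 18: (97.295,-53.592) -> (100.111,-35.814) [heading=261, draw]
    -- iteration 3/3 --
    BK 16: (100.111,-35.814) -> (102.614,-20.011) [heading=261, draw]
    LT 72: heading 261 -> 333
    BK 18: (102.614,-20.011) -> (86.576,-11.839) [heading=333, draw]
  ]
  -- iteration 4/4 --
  RT 150: heading 333 -> 183
  PD: pen down
  FD 7: (86.576,-11.839) -> (79.585,-12.205) [heading=183, draw]
  REPEAT 3 [
    -- iteration 1/3 --
    BK 16: (79.585,-12.205) -> (95.563,-11.368) [heading=183, draw]
    LT 72: heading 183 -> 255
    BK 18: (95.563,-11.368) -> (100.222,6.019) [heading=255, draw]
    -- iteration 2/3 --
    BK 16: (100.222,6.019) -> (104.363,21.474) [heading=255, draw]
    LT 72: heading 255 -> 327
    BK 18: (104.363,21.474) -> (89.267,31.277) [heading=327, draw]
    -- iteration 3/3 --
    BK 16: (89.267,31.277) -> (75.848,39.991) [heading=327, draw]
    LT 72: heading 327 -> 39
    BK 18: (75.848,39.991) -> (61.86,28.664) [heading=39, draw]
  ]
]
Final: pos=(61.86,28.664), heading=39, 28 segment(s) drawn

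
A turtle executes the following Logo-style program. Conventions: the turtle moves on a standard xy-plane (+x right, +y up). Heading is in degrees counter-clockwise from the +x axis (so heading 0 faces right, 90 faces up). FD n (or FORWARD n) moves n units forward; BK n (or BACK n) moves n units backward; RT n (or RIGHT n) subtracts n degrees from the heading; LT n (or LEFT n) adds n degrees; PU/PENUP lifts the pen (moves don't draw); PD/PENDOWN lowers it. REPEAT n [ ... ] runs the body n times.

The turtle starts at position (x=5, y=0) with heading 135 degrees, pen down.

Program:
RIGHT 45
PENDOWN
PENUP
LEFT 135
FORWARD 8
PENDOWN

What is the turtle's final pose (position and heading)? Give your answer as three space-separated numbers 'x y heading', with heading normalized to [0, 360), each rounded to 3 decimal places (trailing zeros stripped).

Executing turtle program step by step:
Start: pos=(5,0), heading=135, pen down
RT 45: heading 135 -> 90
PD: pen down
PU: pen up
LT 135: heading 90 -> 225
FD 8: (5,0) -> (-0.657,-5.657) [heading=225, move]
PD: pen down
Final: pos=(-0.657,-5.657), heading=225, 0 segment(s) drawn

Answer: -0.657 -5.657 225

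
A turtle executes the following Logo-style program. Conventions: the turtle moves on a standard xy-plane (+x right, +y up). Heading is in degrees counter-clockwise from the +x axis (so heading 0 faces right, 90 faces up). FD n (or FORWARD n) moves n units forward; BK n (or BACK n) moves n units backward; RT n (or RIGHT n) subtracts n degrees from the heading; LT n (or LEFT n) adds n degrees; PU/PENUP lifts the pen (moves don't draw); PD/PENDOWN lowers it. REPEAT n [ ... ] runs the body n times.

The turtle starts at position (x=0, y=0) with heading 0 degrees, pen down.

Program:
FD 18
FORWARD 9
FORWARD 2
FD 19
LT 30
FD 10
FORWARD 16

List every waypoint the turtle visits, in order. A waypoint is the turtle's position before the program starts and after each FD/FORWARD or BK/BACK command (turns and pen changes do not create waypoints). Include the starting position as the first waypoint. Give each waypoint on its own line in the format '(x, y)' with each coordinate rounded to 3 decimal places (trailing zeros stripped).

Executing turtle program step by step:
Start: pos=(0,0), heading=0, pen down
FD 18: (0,0) -> (18,0) [heading=0, draw]
FD 9: (18,0) -> (27,0) [heading=0, draw]
FD 2: (27,0) -> (29,0) [heading=0, draw]
FD 19: (29,0) -> (48,0) [heading=0, draw]
LT 30: heading 0 -> 30
FD 10: (48,0) -> (56.66,5) [heading=30, draw]
FD 16: (56.66,5) -> (70.517,13) [heading=30, draw]
Final: pos=(70.517,13), heading=30, 6 segment(s) drawn
Waypoints (7 total):
(0, 0)
(18, 0)
(27, 0)
(29, 0)
(48, 0)
(56.66, 5)
(70.517, 13)

Answer: (0, 0)
(18, 0)
(27, 0)
(29, 0)
(48, 0)
(56.66, 5)
(70.517, 13)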